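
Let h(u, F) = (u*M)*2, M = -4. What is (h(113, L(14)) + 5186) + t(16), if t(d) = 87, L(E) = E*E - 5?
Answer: 4369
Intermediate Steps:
L(E) = -5 + E² (L(E) = E² - 5 = -5 + E²)
h(u, F) = -8*u (h(u, F) = (u*(-4))*2 = -4*u*2 = -8*u)
(h(113, L(14)) + 5186) + t(16) = (-8*113 + 5186) + 87 = (-904 + 5186) + 87 = 4282 + 87 = 4369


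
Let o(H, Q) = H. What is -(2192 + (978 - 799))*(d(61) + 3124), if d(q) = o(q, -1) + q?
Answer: -7696266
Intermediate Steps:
d(q) = 2*q (d(q) = q + q = 2*q)
-(2192 + (978 - 799))*(d(61) + 3124) = -(2192 + (978 - 799))*(2*61 + 3124) = -(2192 + 179)*(122 + 3124) = -2371*3246 = -1*7696266 = -7696266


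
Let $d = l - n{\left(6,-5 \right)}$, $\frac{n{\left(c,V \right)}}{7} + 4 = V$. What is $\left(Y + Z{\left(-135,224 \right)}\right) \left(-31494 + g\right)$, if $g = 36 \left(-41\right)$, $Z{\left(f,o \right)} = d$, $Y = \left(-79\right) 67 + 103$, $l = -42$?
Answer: $170421930$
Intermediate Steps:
$n{\left(c,V \right)} = -28 + 7 V$
$Y = -5190$ ($Y = -5293 + 103 = -5190$)
$d = 21$ ($d = -42 - \left(-28 + 7 \left(-5\right)\right) = -42 - \left(-28 - 35\right) = -42 - -63 = -42 + 63 = 21$)
$Z{\left(f,o \right)} = 21$
$g = -1476$
$\left(Y + Z{\left(-135,224 \right)}\right) \left(-31494 + g\right) = \left(-5190 + 21\right) \left(-31494 - 1476\right) = \left(-5169\right) \left(-32970\right) = 170421930$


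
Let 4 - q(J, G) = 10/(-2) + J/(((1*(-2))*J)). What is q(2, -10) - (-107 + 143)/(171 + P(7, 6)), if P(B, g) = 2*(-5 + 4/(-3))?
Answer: 8809/950 ≈ 9.2726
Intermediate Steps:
P(B, g) = -38/3 (P(B, g) = 2*(-5 + 4*(-⅓)) = 2*(-5 - 4/3) = 2*(-19/3) = -38/3)
q(J, G) = 19/2 (q(J, G) = 4 - (10/(-2) + J/(((1*(-2))*J))) = 4 - (10*(-½) + J/((-2*J))) = 4 - (-5 + J*(-1/(2*J))) = 4 - (-5 - ½) = 4 - 1*(-11/2) = 4 + 11/2 = 19/2)
q(2, -10) - (-107 + 143)/(171 + P(7, 6)) = 19/2 - (-107 + 143)/(171 - 38/3) = 19/2 - 36/475/3 = 19/2 - 36*3/475 = 19/2 - 1*108/475 = 19/2 - 108/475 = 8809/950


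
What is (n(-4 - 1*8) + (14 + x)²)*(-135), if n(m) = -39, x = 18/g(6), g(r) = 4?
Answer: -163755/4 ≈ -40939.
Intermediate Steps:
x = 9/2 (x = 18/4 = 18*(¼) = 9/2 ≈ 4.5000)
(n(-4 - 1*8) + (14 + x)²)*(-135) = (-39 + (14 + 9/2)²)*(-135) = (-39 + (37/2)²)*(-135) = (-39 + 1369/4)*(-135) = (1213/4)*(-135) = -163755/4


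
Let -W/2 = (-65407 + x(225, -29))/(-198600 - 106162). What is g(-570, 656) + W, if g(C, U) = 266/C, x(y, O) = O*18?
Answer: -2055602/2285715 ≈ -0.89933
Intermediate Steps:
x(y, O) = 18*O
W = -65929/152381 (W = -2*(-65407 + 18*(-29))/(-198600 - 106162) = -2*(-65407 - 522)/(-304762) = -(-131858)*(-1)/304762 = -2*65929/304762 = -65929/152381 ≈ -0.43266)
g(-570, 656) + W = 266/(-570) - 65929/152381 = 266*(-1/570) - 65929/152381 = -7/15 - 65929/152381 = -2055602/2285715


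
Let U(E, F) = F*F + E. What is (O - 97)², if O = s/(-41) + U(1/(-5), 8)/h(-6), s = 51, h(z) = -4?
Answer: 8768262321/672400 ≈ 13040.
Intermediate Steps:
U(E, F) = E + F² (U(E, F) = F² + E = E + F²)
O = -14099/820 (O = 51/(-41) + (1/(-5) + 8²)/(-4) = 51*(-1/41) + (-⅕ + 64)*(-¼) = -51/41 + (319/5)*(-¼) = -51/41 - 319/20 = -14099/820 ≈ -17.194)
(O - 97)² = (-14099/820 - 97)² = (-93639/820)² = 8768262321/672400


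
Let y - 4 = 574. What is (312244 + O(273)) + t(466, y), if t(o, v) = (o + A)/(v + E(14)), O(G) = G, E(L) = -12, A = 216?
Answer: 88442652/283 ≈ 3.1252e+5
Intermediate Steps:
y = 578 (y = 4 + 574 = 578)
t(o, v) = (216 + o)/(-12 + v) (t(o, v) = (o + 216)/(v - 12) = (216 + o)/(-12 + v))
(312244 + O(273)) + t(466, y) = (312244 + 273) + (216 + 466)/(-12 + 578) = 312517 + 682/566 = 312517 + (1/566)*682 = 312517 + 341/283 = 88442652/283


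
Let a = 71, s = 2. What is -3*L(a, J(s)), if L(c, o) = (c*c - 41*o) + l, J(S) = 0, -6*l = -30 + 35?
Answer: -30241/2 ≈ -15121.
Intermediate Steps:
l = -⅚ (l = -(-30 + 35)/6 = -⅙*5 = -⅚ ≈ -0.83333)
L(c, o) = -⅚ + c² - 41*o (L(c, o) = (c*c - 41*o) - ⅚ = (c² - 41*o) - ⅚ = -⅚ + c² - 41*o)
-3*L(a, J(s)) = -3*(-⅚ + 71² - 41*0) = -3*(-⅚ + 5041 + 0) = -3*30241/6 = -30241/2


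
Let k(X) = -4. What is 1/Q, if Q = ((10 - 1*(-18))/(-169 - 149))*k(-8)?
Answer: 159/56 ≈ 2.8393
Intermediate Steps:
Q = 56/159 (Q = ((10 - 1*(-18))/(-169 - 149))*(-4) = ((10 + 18)/(-318))*(-4) = -1/318*28*(-4) = -14/159*(-4) = 56/159 ≈ 0.35220)
1/Q = 1/(56/159) = 159/56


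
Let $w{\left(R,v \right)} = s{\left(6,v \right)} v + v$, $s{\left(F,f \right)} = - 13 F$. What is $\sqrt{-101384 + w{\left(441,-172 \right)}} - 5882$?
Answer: $-5882 + 2 i \sqrt{22035} \approx -5882.0 + 296.88 i$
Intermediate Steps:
$w{\left(R,v \right)} = - 77 v$ ($w{\left(R,v \right)} = \left(-13\right) 6 v + v = - 78 v + v = - 77 v$)
$\sqrt{-101384 + w{\left(441,-172 \right)}} - 5882 = \sqrt{-101384 - -13244} - 5882 = \sqrt{-101384 + 13244} - 5882 = \sqrt{-88140} - 5882 = 2 i \sqrt{22035} - 5882 = -5882 + 2 i \sqrt{22035}$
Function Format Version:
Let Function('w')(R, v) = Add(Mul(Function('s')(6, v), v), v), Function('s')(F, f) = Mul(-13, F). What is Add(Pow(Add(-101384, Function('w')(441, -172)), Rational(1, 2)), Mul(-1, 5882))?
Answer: Add(-5882, Mul(2, I, Pow(22035, Rational(1, 2)))) ≈ Add(-5882.0, Mul(296.88, I))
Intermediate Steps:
Function('w')(R, v) = Mul(-77, v) (Function('w')(R, v) = Add(Mul(Mul(-13, 6), v), v) = Add(Mul(-78, v), v) = Mul(-77, v))
Add(Pow(Add(-101384, Function('w')(441, -172)), Rational(1, 2)), Mul(-1, 5882)) = Add(Pow(Add(-101384, Mul(-77, -172)), Rational(1, 2)), Mul(-1, 5882)) = Add(Pow(Add(-101384, 13244), Rational(1, 2)), -5882) = Add(Pow(-88140, Rational(1, 2)), -5882) = Add(Mul(2, I, Pow(22035, Rational(1, 2))), -5882) = Add(-5882, Mul(2, I, Pow(22035, Rational(1, 2))))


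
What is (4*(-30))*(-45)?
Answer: 5400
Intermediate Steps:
(4*(-30))*(-45) = -120*(-45) = 5400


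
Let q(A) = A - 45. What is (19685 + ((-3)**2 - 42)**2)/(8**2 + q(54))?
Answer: 20774/73 ≈ 284.58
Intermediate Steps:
q(A) = -45 + A
(19685 + ((-3)**2 - 42)**2)/(8**2 + q(54)) = (19685 + ((-3)**2 - 42)**2)/(8**2 + (-45 + 54)) = (19685 + (9 - 42)**2)/(64 + 9) = (19685 + (-33)**2)/73 = (19685 + 1089)*(1/73) = 20774*(1/73) = 20774/73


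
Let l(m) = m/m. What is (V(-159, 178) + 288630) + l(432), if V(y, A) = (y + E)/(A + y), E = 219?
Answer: 5484049/19 ≈ 2.8863e+5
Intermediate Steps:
V(y, A) = (219 + y)/(A + y) (V(y, A) = (y + 219)/(A + y) = (219 + y)/(A + y))
l(m) = 1
(V(-159, 178) + 288630) + l(432) = ((219 - 159)/(178 - 159) + 288630) + 1 = (60/19 + 288630) + 1 = 5484030/19 + 1 = 5484049/19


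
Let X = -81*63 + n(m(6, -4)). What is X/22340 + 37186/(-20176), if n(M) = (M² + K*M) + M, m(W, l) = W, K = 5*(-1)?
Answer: -116681407/56341480 ≈ -2.0710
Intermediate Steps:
K = -5
n(M) = M² - 4*M (n(M) = (M² - 5*M) + M = M² - 4*M)
X = -5091 (X = -81*63 + 6*(-4 + 6) = -5103 + 6*2 = -5103 + 12 = -5091)
X/22340 + 37186/(-20176) = -5091/22340 + 37186/(-20176) = -5091*1/22340 + 37186*(-1/20176) = -5091/22340 - 18593/10088 = -116681407/56341480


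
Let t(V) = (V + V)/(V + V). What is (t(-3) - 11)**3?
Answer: -1000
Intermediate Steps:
t(V) = 1 (t(V) = (2*V)/((2*V)) = (2*V)*(1/(2*V)) = 1)
(t(-3) - 11)**3 = (1 - 11)**3 = (-10)**3 = -1000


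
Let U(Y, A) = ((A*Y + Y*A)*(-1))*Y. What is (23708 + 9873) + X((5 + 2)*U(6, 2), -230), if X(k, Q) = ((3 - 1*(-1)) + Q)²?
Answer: 84657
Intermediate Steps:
U(Y, A) = -2*A*Y² (U(Y, A) = ((A*Y + A*Y)*(-1))*Y = ((2*A*Y)*(-1))*Y = (-2*A*Y)*Y = -2*A*Y²)
X(k, Q) = (4 + Q)² (X(k, Q) = ((3 + 1) + Q)² = (4 + Q)²)
(23708 + 9873) + X((5 + 2)*U(6, 2), -230) = (23708 + 9873) + (4 - 230)² = 33581 + (-226)² = 33581 + 51076 = 84657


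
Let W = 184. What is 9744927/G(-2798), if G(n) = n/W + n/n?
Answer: -896533284/1307 ≈ -6.8595e+5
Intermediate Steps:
G(n) = 1 + n/184 (G(n) = n/184 + n/n = n*(1/184) + 1 = n/184 + 1 = 1 + n/184)
9744927/G(-2798) = 9744927/(1 + (1/184)*(-2798)) = 9744927/(1 - 1399/92) = 9744927/(-1307/92) = 9744927*(-92/1307) = -896533284/1307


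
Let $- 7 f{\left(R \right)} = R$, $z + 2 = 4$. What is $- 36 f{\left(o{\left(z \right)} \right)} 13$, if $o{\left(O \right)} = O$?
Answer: $\frac{936}{7} \approx 133.71$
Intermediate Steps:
$z = 2$ ($z = -2 + 4 = 2$)
$f{\left(R \right)} = - \frac{R}{7}$
$- 36 f{\left(o{\left(z \right)} \right)} 13 = - 36 \left(\left(- \frac{1}{7}\right) 2\right) 13 = \left(-36\right) \left(- \frac{2}{7}\right) 13 = \frac{72}{7} \cdot 13 = \frac{936}{7}$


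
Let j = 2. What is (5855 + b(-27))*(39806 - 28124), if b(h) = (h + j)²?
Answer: 75699360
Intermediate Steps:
b(h) = (2 + h)² (b(h) = (h + 2)² = (2 + h)²)
(5855 + b(-27))*(39806 - 28124) = (5855 + (2 - 27)²)*(39806 - 28124) = (5855 + (-25)²)*11682 = (5855 + 625)*11682 = 6480*11682 = 75699360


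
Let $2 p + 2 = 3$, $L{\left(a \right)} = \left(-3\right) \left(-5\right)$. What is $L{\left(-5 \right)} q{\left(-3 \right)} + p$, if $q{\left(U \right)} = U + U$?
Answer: $- \frac{179}{2} \approx -89.5$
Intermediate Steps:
$L{\left(a \right)} = 15$
$p = \frac{1}{2}$ ($p = -1 + \frac{1}{2} \cdot 3 = -1 + \frac{3}{2} = \frac{1}{2} \approx 0.5$)
$q{\left(U \right)} = 2 U$
$L{\left(-5 \right)} q{\left(-3 \right)} + p = 15 \cdot 2 \left(-3\right) + \frac{1}{2} = 15 \left(-6\right) + \frac{1}{2} = -90 + \frac{1}{2} = - \frac{179}{2}$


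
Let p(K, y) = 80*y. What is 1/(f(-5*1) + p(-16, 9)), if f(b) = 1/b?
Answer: 5/3599 ≈ 0.0013893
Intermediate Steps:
1/(f(-5*1) + p(-16, 9)) = 1/(1/(-5*1) + 80*9) = 1/(1/(-5) + 720) = 1/(-⅕ + 720) = 1/(3599/5) = 5/3599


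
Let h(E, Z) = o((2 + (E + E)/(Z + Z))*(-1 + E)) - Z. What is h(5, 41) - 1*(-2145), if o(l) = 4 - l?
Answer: 86080/41 ≈ 2099.5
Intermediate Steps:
h(E, Z) = 4 - Z - (-1 + E)*(2 + E/Z) (h(E, Z) = (4 - (2 + (E + E)/(Z + Z))*(-1 + E)) - Z = (4 - (2 + (2*E)/((2*Z)))*(-1 + E)) - Z = (4 - (2 + (2*E)*(1/(2*Z)))*(-1 + E)) - Z = (4 - (2 + E/Z)*(-1 + E)) - Z = (4 - (-1 + E)*(2 + E/Z)) - Z = 4 - Z - (-1 + E)*(2 + E/Z))
h(5, 41) - 1*(-2145) = (6 - 1*41 - 2*5 + 5/41 - 1*5²/41) - 1*(-2145) = (6 - 41 - 10 + 5*(1/41) - 1*25*1/41) + 2145 = (6 - 41 - 10 + 5/41 - 25/41) + 2145 = -1865/41 + 2145 = 86080/41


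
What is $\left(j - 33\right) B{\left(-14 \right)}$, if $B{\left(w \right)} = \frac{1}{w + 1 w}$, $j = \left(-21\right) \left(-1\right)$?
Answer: $\frac{3}{7} \approx 0.42857$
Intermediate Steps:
$j = 21$
$B{\left(w \right)} = \frac{1}{2 w}$ ($B{\left(w \right)} = \frac{1}{w + w} = \frac{1}{2 w}$)
$\left(j - 33\right) B{\left(-14 \right)} = \left(21 - 33\right) \frac{1}{2 \left(-14\right)} = - 12 \cdot \frac{1}{2} \left(- \frac{1}{14}\right) = \left(-12\right) \left(- \frac{1}{28}\right) = \frac{3}{7}$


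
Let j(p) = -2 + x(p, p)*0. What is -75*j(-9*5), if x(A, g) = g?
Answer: 150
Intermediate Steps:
j(p) = -2 (j(p) = -2 + p*0 = -2 + 0 = -2)
-75*j(-9*5) = -75*(-2) = 150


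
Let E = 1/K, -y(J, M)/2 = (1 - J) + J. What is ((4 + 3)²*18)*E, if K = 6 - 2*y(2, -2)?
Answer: 441/5 ≈ 88.200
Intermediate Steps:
y(J, M) = -2 (y(J, M) = -2*((1 - J) + J) = -2*1 = -2)
K = 10 (K = 6 - 2*(-2) = 6 + 4 = 10)
E = ⅒ (E = 1/10 = ⅒ ≈ 0.10000)
((4 + 3)²*18)*E = ((4 + 3)²*18)*(⅒) = (7²*18)*(⅒) = (49*18)*(⅒) = 882*(⅒) = 441/5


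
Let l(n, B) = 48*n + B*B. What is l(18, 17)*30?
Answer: 34590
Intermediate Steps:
l(n, B) = B² + 48*n (l(n, B) = 48*n + B² = B² + 48*n)
l(18, 17)*30 = (17² + 48*18)*30 = (289 + 864)*30 = 1153*30 = 34590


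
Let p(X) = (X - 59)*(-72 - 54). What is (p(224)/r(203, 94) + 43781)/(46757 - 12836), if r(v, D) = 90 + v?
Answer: 12807043/9938853 ≈ 1.2886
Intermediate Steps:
p(X) = 7434 - 126*X (p(X) = (-59 + X)*(-126) = 7434 - 126*X)
(p(224)/r(203, 94) + 43781)/(46757 - 12836) = ((7434 - 126*224)/(90 + 203) + 43781)/(46757 - 12836) = ((7434 - 28224)/293 + 43781)/33921 = (-20790*1/293 + 43781)*(1/33921) = (-20790/293 + 43781)*(1/33921) = (12807043/293)*(1/33921) = 12807043/9938853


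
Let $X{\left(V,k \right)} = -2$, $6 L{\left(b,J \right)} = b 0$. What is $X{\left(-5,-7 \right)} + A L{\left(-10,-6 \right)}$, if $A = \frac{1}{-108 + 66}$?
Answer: $-2$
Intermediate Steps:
$L{\left(b,J \right)} = 0$ ($L{\left(b,J \right)} = \frac{b 0}{6} = \frac{1}{6} \cdot 0 = 0$)
$A = - \frac{1}{42}$ ($A = \frac{1}{-42} = - \frac{1}{42} \approx -0.02381$)
$X{\left(-5,-7 \right)} + A L{\left(-10,-6 \right)} = -2 - 0 = -2 + 0 = -2$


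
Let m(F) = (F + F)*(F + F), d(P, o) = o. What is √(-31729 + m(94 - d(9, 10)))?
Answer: I*√3505 ≈ 59.203*I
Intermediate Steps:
m(F) = 4*F² (m(F) = (2*F)*(2*F) = 4*F²)
√(-31729 + m(94 - d(9, 10))) = √(-31729 + 4*(94 - 1*10)²) = √(-31729 + 4*(94 - 10)²) = √(-31729 + 4*84²) = √(-31729 + 4*7056) = √(-31729 + 28224) = √(-3505) = I*√3505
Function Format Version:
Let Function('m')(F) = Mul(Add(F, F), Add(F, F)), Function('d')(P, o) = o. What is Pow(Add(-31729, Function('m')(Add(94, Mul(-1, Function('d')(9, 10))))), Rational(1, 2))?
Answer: Mul(I, Pow(3505, Rational(1, 2))) ≈ Mul(59.203, I)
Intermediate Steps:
Function('m')(F) = Mul(4, Pow(F, 2)) (Function('m')(F) = Mul(Mul(2, F), Mul(2, F)) = Mul(4, Pow(F, 2)))
Pow(Add(-31729, Function('m')(Add(94, Mul(-1, Function('d')(9, 10))))), Rational(1, 2)) = Pow(Add(-31729, Mul(4, Pow(Add(94, Mul(-1, 10)), 2))), Rational(1, 2)) = Pow(Add(-31729, Mul(4, Pow(Add(94, -10), 2))), Rational(1, 2)) = Pow(Add(-31729, Mul(4, Pow(84, 2))), Rational(1, 2)) = Pow(Add(-31729, Mul(4, 7056)), Rational(1, 2)) = Pow(Add(-31729, 28224), Rational(1, 2)) = Pow(-3505, Rational(1, 2)) = Mul(I, Pow(3505, Rational(1, 2)))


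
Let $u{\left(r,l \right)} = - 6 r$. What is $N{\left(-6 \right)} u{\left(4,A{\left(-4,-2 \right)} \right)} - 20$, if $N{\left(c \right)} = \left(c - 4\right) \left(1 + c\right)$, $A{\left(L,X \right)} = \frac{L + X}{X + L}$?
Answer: $-1220$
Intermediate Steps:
$A{\left(L,X \right)} = 1$ ($A{\left(L,X \right)} = \frac{L + X}{L + X} = 1$)
$N{\left(c \right)} = \left(1 + c\right) \left(-4 + c\right)$ ($N{\left(c \right)} = \left(-4 + c\right) \left(1 + c\right) = \left(1 + c\right) \left(-4 + c\right)$)
$N{\left(-6 \right)} u{\left(4,A{\left(-4,-2 \right)} \right)} - 20 = \left(-4 + \left(-6\right)^{2} - -18\right) \left(\left(-6\right) 4\right) - 20 = \left(-4 + 36 + 18\right) \left(-24\right) - 20 = 50 \left(-24\right) - 20 = -1200 - 20 = -1220$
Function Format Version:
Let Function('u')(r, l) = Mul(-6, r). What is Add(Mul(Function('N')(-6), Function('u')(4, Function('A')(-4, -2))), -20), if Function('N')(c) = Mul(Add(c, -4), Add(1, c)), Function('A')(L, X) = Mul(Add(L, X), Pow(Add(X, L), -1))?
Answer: -1220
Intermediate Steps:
Function('A')(L, X) = 1 (Function('A')(L, X) = Mul(Add(L, X), Pow(Add(L, X), -1)) = 1)
Function('N')(c) = Mul(Add(1, c), Add(-4, c)) (Function('N')(c) = Mul(Add(-4, c), Add(1, c)) = Mul(Add(1, c), Add(-4, c)))
Add(Mul(Function('N')(-6), Function('u')(4, Function('A')(-4, -2))), -20) = Add(Mul(Add(-4, Pow(-6, 2), Mul(-3, -6)), Mul(-6, 4)), -20) = Add(Mul(Add(-4, 36, 18), -24), -20) = Add(Mul(50, -24), -20) = Add(-1200, -20) = -1220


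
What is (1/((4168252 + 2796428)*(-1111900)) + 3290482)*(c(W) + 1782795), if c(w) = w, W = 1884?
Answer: 15158815788717489732197107/2581342564000 ≈ 5.8725e+12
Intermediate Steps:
(1/((4168252 + 2796428)*(-1111900)) + 3290482)*(c(W) + 1782795) = (1/((4168252 + 2796428)*(-1111900)) + 3290482)*(1884 + 1782795) = (-1/1111900/6964680 + 3290482)*1784679 = ((1/6964680)*(-1/1111900) + 3290482)*1784679 = (-1/7744027692000 + 3290482)*1784679 = (25481583728027543999/7744027692000)*1784679 = 15158815788717489732197107/2581342564000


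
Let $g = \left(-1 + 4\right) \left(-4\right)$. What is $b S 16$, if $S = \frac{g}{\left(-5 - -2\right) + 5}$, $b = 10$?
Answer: $-960$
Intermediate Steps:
$g = -12$ ($g = 3 \left(-4\right) = -12$)
$S = -6$ ($S = - \frac{12}{\left(-5 - -2\right) + 5} = - \frac{12}{\left(-5 + 2\right) + 5} = - \frac{12}{-3 + 5} = - \frac{12}{2} = \left(-12\right) \frac{1}{2} = -6$)
$b S 16 = 10 \left(-6\right) 16 = \left(-60\right) 16 = -960$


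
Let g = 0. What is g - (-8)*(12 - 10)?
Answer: 16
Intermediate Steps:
g - (-8)*(12 - 10) = 0 - (-8)*(12 - 10) = 0 - (-8)*2 = 0 - 1*(-16) = 0 + 16 = 16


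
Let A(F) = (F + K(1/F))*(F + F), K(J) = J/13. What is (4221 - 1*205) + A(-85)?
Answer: 240060/13 ≈ 18466.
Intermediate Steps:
K(J) = J/13 (K(J) = J*(1/13) = J/13)
A(F) = 2*F*(F + 1/(13*F)) (A(F) = (F + (1/F)/13)*(F + F) = (F + 1/(13*F))*(2*F) = 2*F*(F + 1/(13*F)))
(4221 - 1*205) + A(-85) = (4221 - 1*205) + (2/13 + 2*(-85)²) = (4221 - 205) + (2/13 + 2*7225) = 4016 + (2/13 + 14450) = 4016 + 187852/13 = 240060/13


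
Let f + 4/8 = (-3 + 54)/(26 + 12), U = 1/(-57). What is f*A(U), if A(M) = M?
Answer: -16/1083 ≈ -0.014774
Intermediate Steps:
U = -1/57 ≈ -0.017544
f = 16/19 (f = -½ + (-3 + 54)/(26 + 12) = -½ + 51/38 = 16/19 ≈ 0.84210)
f*A(U) = (16/19)*(-1/57) = -16/1083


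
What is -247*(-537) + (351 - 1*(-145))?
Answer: 133135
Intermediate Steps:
-247*(-537) + (351 - 1*(-145)) = 132639 + (351 + 145) = 132639 + 496 = 133135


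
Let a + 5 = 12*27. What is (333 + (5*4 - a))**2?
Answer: 1156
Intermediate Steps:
a = 319 (a = -5 + 12*27 = -5 + 324 = 319)
(333 + (5*4 - a))**2 = (333 + (5*4 - 1*319))**2 = (333 + (20 - 319))**2 = (333 - 299)**2 = 34**2 = 1156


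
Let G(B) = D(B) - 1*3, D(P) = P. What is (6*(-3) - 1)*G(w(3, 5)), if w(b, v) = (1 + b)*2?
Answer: -95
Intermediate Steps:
w(b, v) = 2 + 2*b
G(B) = -3 + B (G(B) = B - 1*3 = B - 3 = -3 + B)
(6*(-3) - 1)*G(w(3, 5)) = (6*(-3) - 1)*(-3 + (2 + 2*3)) = (-18 - 1)*(-3 + (2 + 6)) = -19*(-3 + 8) = -19*5 = -95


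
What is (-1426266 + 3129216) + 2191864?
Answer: 3894814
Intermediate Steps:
(-1426266 + 3129216) + 2191864 = 1702950 + 2191864 = 3894814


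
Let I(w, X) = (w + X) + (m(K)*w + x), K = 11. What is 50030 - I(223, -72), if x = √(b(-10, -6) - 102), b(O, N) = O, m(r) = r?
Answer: 47426 - 4*I*√7 ≈ 47426.0 - 10.583*I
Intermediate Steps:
x = 4*I*√7 (x = √(-10 - 102) = √(-112) = 4*I*√7 ≈ 10.583*I)
I(w, X) = X + 12*w + 4*I*√7 (I(w, X) = (w + X) + (11*w + 4*I*√7) = (X + w) + (11*w + 4*I*√7) = X + 12*w + 4*I*√7)
50030 - I(223, -72) = 50030 - (-72 + 12*223 + 4*I*√7) = 50030 - (-72 + 2676 + 4*I*√7) = 50030 - (2604 + 4*I*√7) = 50030 + (-2604 - 4*I*√7) = 47426 - 4*I*√7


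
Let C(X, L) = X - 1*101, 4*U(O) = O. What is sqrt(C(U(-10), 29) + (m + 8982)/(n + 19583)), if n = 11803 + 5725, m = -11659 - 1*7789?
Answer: I*sqrt(571725311798)/74222 ≈ 10.187*I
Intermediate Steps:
m = -19448 (m = -11659 - 7789 = -19448)
n = 17528
U(O) = O/4
C(X, L) = -101 + X (C(X, L) = X - 101 = -101 + X)
sqrt(C(U(-10), 29) + (m + 8982)/(n + 19583)) = sqrt((-101 + (1/4)*(-10)) + (-19448 + 8982)/(17528 + 19583)) = sqrt((-101 - 5/2) - 10466/37111) = sqrt(-207/2 - 10466*1/37111) = sqrt(-207/2 - 10466/37111) = sqrt(-7702909/74222) = I*sqrt(571725311798)/74222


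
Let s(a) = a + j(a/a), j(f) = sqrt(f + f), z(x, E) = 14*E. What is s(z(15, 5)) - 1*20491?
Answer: -20421 + sqrt(2) ≈ -20420.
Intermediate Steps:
j(f) = sqrt(2)*sqrt(f) (j(f) = sqrt(2*f) = sqrt(2)*sqrt(f))
s(a) = a + sqrt(2) (s(a) = a + sqrt(2)*sqrt(a/a) = a + sqrt(2)*sqrt(1) = a + sqrt(2)*1 = a + sqrt(2))
s(z(15, 5)) - 1*20491 = (14*5 + sqrt(2)) - 1*20491 = (70 + sqrt(2)) - 20491 = -20421 + sqrt(2)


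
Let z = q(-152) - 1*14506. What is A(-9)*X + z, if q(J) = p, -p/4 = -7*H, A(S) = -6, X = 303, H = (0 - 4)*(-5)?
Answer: -15764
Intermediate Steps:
H = 20 (H = -4*(-5) = 20)
p = 560 (p = -(-28)*20 = -4*(-140) = 560)
q(J) = 560
z = -13946 (z = 560 - 1*14506 = 560 - 14506 = -13946)
A(-9)*X + z = -6*303 - 13946 = -1818 - 13946 = -15764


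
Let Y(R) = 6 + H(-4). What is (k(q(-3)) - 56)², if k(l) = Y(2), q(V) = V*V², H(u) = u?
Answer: 2916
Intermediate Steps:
q(V) = V³
Y(R) = 2 (Y(R) = 6 - 4 = 2)
k(l) = 2
(k(q(-3)) - 56)² = (2 - 56)² = (-54)² = 2916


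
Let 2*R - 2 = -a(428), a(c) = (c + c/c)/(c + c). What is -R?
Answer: -1283/1712 ≈ -0.74942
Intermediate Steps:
a(c) = (1 + c)/(2*c) (a(c) = (c + 1)/((2*c)) = (1 + c)*(1/(2*c)) = (1 + c)/(2*c))
R = 1283/1712 (R = 1 + (-(1 + 428)/(2*428))/2 = 1 + (-429/(2*428))/2 = 1 + (-1*429/856)/2 = 1 + (1/2)*(-429/856) = 1 - 429/1712 = 1283/1712 ≈ 0.74942)
-R = -1*1283/1712 = -1283/1712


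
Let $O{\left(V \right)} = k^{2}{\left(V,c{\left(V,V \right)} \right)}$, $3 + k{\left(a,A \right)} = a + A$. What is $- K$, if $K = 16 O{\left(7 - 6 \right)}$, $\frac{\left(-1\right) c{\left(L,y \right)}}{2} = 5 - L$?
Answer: $-1600$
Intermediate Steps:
$c{\left(L,y \right)} = -10 + 2 L$ ($c{\left(L,y \right)} = - 2 \left(5 - L\right) = -10 + 2 L$)
$k{\left(a,A \right)} = -3 + A + a$ ($k{\left(a,A \right)} = -3 + \left(a + A\right) = -3 + \left(A + a\right) = -3 + A + a$)
$O{\left(V \right)} = \left(-13 + 3 V\right)^{2}$ ($O{\left(V \right)} = \left(-3 + \left(-10 + 2 V\right) + V\right)^{2} = \left(-13 + 3 V\right)^{2}$)
$K = 1600$ ($K = 16 \left(-13 + 3 \left(7 - 6\right)\right)^{2} = 16 \left(-13 + 3 \cdot 1\right)^{2} = 16 \left(-13 + 3\right)^{2} = 16 \left(-10\right)^{2} = 16 \cdot 100 = 1600$)
$- K = \left(-1\right) 1600 = -1600$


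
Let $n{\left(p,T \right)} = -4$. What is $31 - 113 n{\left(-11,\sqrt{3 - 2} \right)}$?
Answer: $483$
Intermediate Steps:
$31 - 113 n{\left(-11,\sqrt{3 - 2} \right)} = 31 - -452 = 31 + 452 = 483$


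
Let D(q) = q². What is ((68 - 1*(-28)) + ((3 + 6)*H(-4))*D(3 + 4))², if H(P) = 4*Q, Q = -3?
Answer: 26998416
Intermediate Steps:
H(P) = -12 (H(P) = 4*(-3) = -12)
((68 - 1*(-28)) + ((3 + 6)*H(-4))*D(3 + 4))² = ((68 - 1*(-28)) + ((3 + 6)*(-12))*(3 + 4)²)² = ((68 + 28) + (9*(-12))*7²)² = (96 - 108*49)² = (96 - 5292)² = (-5196)² = 26998416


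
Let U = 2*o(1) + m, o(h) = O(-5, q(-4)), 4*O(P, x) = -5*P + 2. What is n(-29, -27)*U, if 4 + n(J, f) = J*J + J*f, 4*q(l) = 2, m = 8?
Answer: 34830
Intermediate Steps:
q(l) = ½ (q(l) = (¼)*2 = ½)
O(P, x) = ½ - 5*P/4 (O(P, x) = (-5*P + 2)/4 = (2 - 5*P)/4 = ½ - 5*P/4)
o(h) = 27/4 (o(h) = ½ - 5/4*(-5) = ½ + 25/4 = 27/4)
n(J, f) = -4 + J² + J*f (n(J, f) = -4 + (J*J + J*f) = -4 + (J² + J*f) = -4 + J² + J*f)
U = 43/2 (U = 2*(27/4) + 8 = 27/2 + 8 = 43/2 ≈ 21.500)
n(-29, -27)*U = (-4 + (-29)² - 29*(-27))*(43/2) = (-4 + 841 + 783)*(43/2) = 1620*(43/2) = 34830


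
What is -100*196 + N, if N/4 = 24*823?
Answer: 59408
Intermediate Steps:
N = 79008 (N = 4*(24*823) = 4*19752 = 79008)
-100*196 + N = -100*196 + 79008 = -19600 + 79008 = 59408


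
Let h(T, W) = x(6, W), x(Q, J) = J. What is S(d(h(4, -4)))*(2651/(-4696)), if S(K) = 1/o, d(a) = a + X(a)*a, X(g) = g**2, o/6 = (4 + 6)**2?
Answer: -2651/2817600 ≈ -0.00094087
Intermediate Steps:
h(T, W) = W
o = 600 (o = 6*(4 + 6)**2 = 6*10**2 = 6*100 = 600)
d(a) = a + a**3 (d(a) = a + a**2*a = a + a**3)
S(K) = 1/600
S(d(h(4, -4)))*(2651/(-4696)) = (2651/(-4696))/600 = (2651*(-1/4696))/600 = (1/600)*(-2651/4696) = -2651/2817600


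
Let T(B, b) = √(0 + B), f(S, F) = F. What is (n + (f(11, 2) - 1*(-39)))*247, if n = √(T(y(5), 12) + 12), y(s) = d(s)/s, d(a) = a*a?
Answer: 10127 + 247*√(12 + √5) ≈ 11059.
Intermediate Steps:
d(a) = a²
y(s) = s (y(s) = s²/s = s)
T(B, b) = √B
n = √(12 + √5) (n = √(√5 + 12) = √(12 + √5) ≈ 3.7731)
(n + (f(11, 2) - 1*(-39)))*247 = (√(12 + √5) + (2 - 1*(-39)))*247 = (√(12 + √5) + (2 + 39))*247 = (√(12 + √5) + 41)*247 = (41 + √(12 + √5))*247 = 10127 + 247*√(12 + √5)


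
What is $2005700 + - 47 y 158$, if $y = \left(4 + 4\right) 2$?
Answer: $1886884$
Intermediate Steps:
$y = 16$ ($y = 8 \cdot 2 = 16$)
$2005700 + - 47 y 158 = 2005700 + \left(-47\right) 16 \cdot 158 = 2005700 - 118816 = 1886884$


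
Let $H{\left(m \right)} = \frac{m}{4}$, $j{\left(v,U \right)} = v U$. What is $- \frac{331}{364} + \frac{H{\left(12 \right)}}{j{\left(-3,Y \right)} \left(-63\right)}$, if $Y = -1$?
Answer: $- \frac{433}{468} \approx -0.92521$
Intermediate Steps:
$j{\left(v,U \right)} = U v$
$H{\left(m \right)} = \frac{m}{4}$ ($H{\left(m \right)} = m \frac{1}{4} = \frac{m}{4}$)
$- \frac{331}{364} + \frac{H{\left(12 \right)}}{j{\left(-3,Y \right)} \left(-63\right)} = - \frac{331}{364} + \frac{\frac{1}{4} \cdot 12}{\left(-1\right) \left(-3\right) \left(-63\right)} = \left(-331\right) \frac{1}{364} + \frac{3}{3 \left(-63\right)} = - \frac{331}{364} + \frac{3}{-189} = - \frac{331}{364} + 3 \left(- \frac{1}{189}\right) = - \frac{331}{364} - \frac{1}{63} = - \frac{433}{468}$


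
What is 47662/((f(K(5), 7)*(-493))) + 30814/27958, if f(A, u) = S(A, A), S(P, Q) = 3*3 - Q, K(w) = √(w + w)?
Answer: -779587523/69900991 - 47662*√10/35003 ≈ -15.459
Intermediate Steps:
K(w) = √2*√w (K(w) = √(2*w) = √2*√w)
S(P, Q) = 9 - Q
f(A, u) = 9 - A
47662/((f(K(5), 7)*(-493))) + 30814/27958 = 47662/(((9 - √2*√5)*(-493))) + 30814/27958 = 47662/(((9 - √10)*(-493))) + 30814*(1/27958) = 47662/(-4437 + 493*√10) + 2201/1997 = 2201/1997 + 47662/(-4437 + 493*√10)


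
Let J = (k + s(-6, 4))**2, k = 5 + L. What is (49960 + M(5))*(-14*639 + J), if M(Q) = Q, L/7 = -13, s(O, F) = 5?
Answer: -119166525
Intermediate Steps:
L = -91 (L = 7*(-13) = -91)
k = -86 (k = 5 - 91 = -86)
J = 6561 (J = (-86 + 5)**2 = (-81)**2 = 6561)
(49960 + M(5))*(-14*639 + J) = (49960 + 5)*(-14*639 + 6561) = 49965*(-8946 + 6561) = 49965*(-2385) = -119166525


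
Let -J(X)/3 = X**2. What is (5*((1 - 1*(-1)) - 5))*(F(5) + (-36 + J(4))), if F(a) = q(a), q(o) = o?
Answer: 1185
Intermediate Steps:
J(X) = -3*X**2
F(a) = a
(5*((1 - 1*(-1)) - 5))*(F(5) + (-36 + J(4))) = (5*((1 - 1*(-1)) - 5))*(5 + (-36 - 3*4**2)) = (5*((1 + 1) - 5))*(5 + (-36 - 3*16)) = (5*(2 - 5))*(5 + (-36 - 48)) = (5*(-3))*(5 - 84) = -15*(-79) = 1185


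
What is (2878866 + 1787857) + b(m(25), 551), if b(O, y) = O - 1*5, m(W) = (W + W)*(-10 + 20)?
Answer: 4667218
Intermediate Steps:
m(W) = 20*W (m(W) = (2*W)*10 = 20*W)
b(O, y) = -5 + O (b(O, y) = O - 5 = -5 + O)
(2878866 + 1787857) + b(m(25), 551) = (2878866 + 1787857) + (-5 + 20*25) = 4666723 + (-5 + 500) = 4666723 + 495 = 4667218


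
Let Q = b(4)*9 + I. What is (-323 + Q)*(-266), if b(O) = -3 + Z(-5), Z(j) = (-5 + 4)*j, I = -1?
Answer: 81396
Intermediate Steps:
Z(j) = -j
b(O) = 2 (b(O) = -3 - 1*(-5) = -3 + 5 = 2)
Q = 17 (Q = 2*9 - 1 = 18 - 1 = 17)
(-323 + Q)*(-266) = (-323 + 17)*(-266) = -306*(-266) = 81396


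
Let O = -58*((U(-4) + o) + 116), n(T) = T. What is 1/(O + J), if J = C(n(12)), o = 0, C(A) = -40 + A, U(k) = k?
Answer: -1/6524 ≈ -0.00015328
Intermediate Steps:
J = -28 (J = -40 + 12 = -28)
O = -6496 (O = -58*((-4 + 0) + 116) = -58*(-4 + 116) = -58*112 = -6496)
1/(O + J) = 1/(-6496 - 28) = 1/(-6524) = -1/6524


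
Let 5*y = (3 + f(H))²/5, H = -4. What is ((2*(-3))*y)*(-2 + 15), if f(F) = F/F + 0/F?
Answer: -1248/25 ≈ -49.920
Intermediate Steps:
f(F) = 1 (f(F) = 1 + 0 = 1)
y = 16/25 (y = ((3 + 1)²/5)/5 = (4²*(⅕))/5 = (16*(⅕))/5 = (⅕)*(16/5) = 16/25 ≈ 0.64000)
((2*(-3))*y)*(-2 + 15) = ((2*(-3))*(16/25))*(-2 + 15) = -6*16/25*13 = -96/25*13 = -1248/25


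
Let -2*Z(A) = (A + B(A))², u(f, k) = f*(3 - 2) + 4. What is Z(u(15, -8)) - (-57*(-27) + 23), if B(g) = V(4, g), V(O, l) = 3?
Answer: -1804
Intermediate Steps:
B(g) = 3
u(f, k) = 4 + f (u(f, k) = f*1 + 4 = f + 4 = 4 + f)
Z(A) = -(3 + A)²/2 (Z(A) = -(A + 3)²/2 = -(3 + A)²/2)
Z(u(15, -8)) - (-57*(-27) + 23) = -(3 + (4 + 15))²/2 - (-57*(-27) + 23) = -(3 + 19)²/2 - (1539 + 23) = -½*22² - 1*1562 = -½*484 - 1562 = -242 - 1562 = -1804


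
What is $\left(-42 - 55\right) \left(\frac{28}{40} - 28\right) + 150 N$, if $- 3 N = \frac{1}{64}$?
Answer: $\frac{423571}{160} \approx 2647.3$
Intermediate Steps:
$N = - \frac{1}{192}$ ($N = - \frac{1}{3 \cdot 64} = \left(- \frac{1}{3}\right) \frac{1}{64} = - \frac{1}{192} \approx -0.0052083$)
$\left(-42 - 55\right) \left(\frac{28}{40} - 28\right) + 150 N = \left(-42 - 55\right) \left(\frac{28}{40} - 28\right) + 150 \left(- \frac{1}{192}\right) = - 97 \left(28 \cdot \frac{1}{40} - 28\right) - \frac{25}{32} = - 97 \left(\frac{7}{10} - 28\right) - \frac{25}{32} = \left(-97\right) \left(- \frac{273}{10}\right) - \frac{25}{32} = \frac{26481}{10} - \frac{25}{32} = \frac{423571}{160}$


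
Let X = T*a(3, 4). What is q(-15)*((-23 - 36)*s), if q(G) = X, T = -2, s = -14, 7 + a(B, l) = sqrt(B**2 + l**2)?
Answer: 3304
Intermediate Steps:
a(B, l) = -7 + sqrt(B**2 + l**2)
X = 4 (X = -2*(-7 + sqrt(3**2 + 4**2)) = -2*(-7 + sqrt(9 + 16)) = -2*(-7 + sqrt(25)) = -2*(-7 + 5) = -2*(-2) = 4)
q(G) = 4
q(-15)*((-23 - 36)*s) = 4*((-23 - 36)*(-14)) = 4*(-59*(-14)) = 4*826 = 3304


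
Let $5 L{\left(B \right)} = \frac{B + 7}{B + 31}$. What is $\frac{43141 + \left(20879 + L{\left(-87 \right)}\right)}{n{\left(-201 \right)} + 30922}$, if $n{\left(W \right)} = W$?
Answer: $\frac{448142}{215047} \approx 2.0839$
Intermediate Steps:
$L{\left(B \right)} = \frac{7 + B}{5 \left(31 + B\right)}$ ($L{\left(B \right)} = \frac{\left(B + 7\right) \frac{1}{B + 31}}{5} = \frac{\left(7 + B\right) \frac{1}{31 + B}}{5} = \frac{\frac{1}{31 + B} \left(7 + B\right)}{5} = \frac{7 + B}{5 \left(31 + B\right)}$)
$\frac{43141 + \left(20879 + L{\left(-87 \right)}\right)}{n{\left(-201 \right)} + 30922} = \frac{43141 + \left(20879 + \frac{7 - 87}{5 \left(31 - 87\right)}\right)}{-201 + 30922} = \frac{43141 + \left(20879 + \frac{1}{5} \frac{1}{-56} \left(-80\right)\right)}{30721} = \left(43141 + \left(20879 + \frac{1}{5} \left(- \frac{1}{56}\right) \left(-80\right)\right)\right) \frac{1}{30721} = \left(43141 + \left(20879 + \frac{2}{7}\right)\right) \frac{1}{30721} = \left(43141 + \frac{146155}{7}\right) \frac{1}{30721} = \frac{448142}{7} \cdot \frac{1}{30721} = \frac{448142}{215047}$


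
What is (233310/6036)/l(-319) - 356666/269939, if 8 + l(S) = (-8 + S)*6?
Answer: -143468878027/106994101796 ≈ -1.3409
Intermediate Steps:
l(S) = -56 + 6*S (l(S) = -8 + (-8 + S)*6 = -8 + (-48 + 6*S) = -56 + 6*S)
(233310/6036)/l(-319) - 356666/269939 = (233310/6036)/(-56 + 6*(-319)) - 356666/269939 = (233310*(1/6036))/(-56 - 1914) - 356666*1/269939 = (38885/1006)/(-1970) - 356666/269939 = (38885/1006)*(-1/1970) - 356666/269939 = -7777/396364 - 356666/269939 = -143468878027/106994101796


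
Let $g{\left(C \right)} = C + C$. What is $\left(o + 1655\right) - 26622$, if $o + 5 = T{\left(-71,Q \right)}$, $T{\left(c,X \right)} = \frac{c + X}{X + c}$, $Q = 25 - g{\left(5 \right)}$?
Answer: $-24971$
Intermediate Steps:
$g{\left(C \right)} = 2 C$
$Q = 15$ ($Q = 25 - 2 \cdot 5 = 25 - 10 = 15$)
$T{\left(c,X \right)} = 1$ ($T{\left(c,X \right)} = \frac{X + c}{X + c} = 1$)
$o = -4$ ($o = -5 + 1 = -4$)
$\left(o + 1655\right) - 26622 = \left(-4 + 1655\right) - 26622 = 1651 - 26622 = -24971$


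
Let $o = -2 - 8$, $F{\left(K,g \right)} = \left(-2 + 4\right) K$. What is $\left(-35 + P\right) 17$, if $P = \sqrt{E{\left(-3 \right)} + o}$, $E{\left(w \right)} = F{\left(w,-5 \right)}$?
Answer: $-595 + 68 i \approx -595.0 + 68.0 i$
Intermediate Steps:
$F{\left(K,g \right)} = 2 K$
$E{\left(w \right)} = 2 w$
$o = -10$ ($o = -2 - 8 = -10$)
$P = 4 i$ ($P = \sqrt{2 \left(-3\right) - 10} = \sqrt{-6 - 10} = \sqrt{-16} = 4 i \approx 4.0 i$)
$\left(-35 + P\right) 17 = \left(-35 + 4 i\right) 17 = -595 + 68 i$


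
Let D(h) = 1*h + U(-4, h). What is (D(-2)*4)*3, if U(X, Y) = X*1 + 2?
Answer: -48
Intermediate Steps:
U(X, Y) = 2 + X (U(X, Y) = X + 2 = 2 + X)
D(h) = -2 + h (D(h) = 1*h + (2 - 4) = h - 2 = -2 + h)
(D(-2)*4)*3 = ((-2 - 2)*4)*3 = -4*4*3 = -16*3 = -48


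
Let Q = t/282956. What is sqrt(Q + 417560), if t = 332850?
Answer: sqrt(8357914729015190)/141478 ≈ 646.19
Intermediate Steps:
Q = 166425/141478 (Q = 332850/282956 = 332850*(1/282956) = 166425/141478 ≈ 1.1763)
sqrt(Q + 417560) = sqrt(166425/141478 + 417560) = sqrt(59075720105/141478) = sqrt(8357914729015190)/141478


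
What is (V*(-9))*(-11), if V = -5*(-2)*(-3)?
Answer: -2970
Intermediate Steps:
V = -30 (V = 10*(-3) = -30)
(V*(-9))*(-11) = -30*(-9)*(-11) = 270*(-11) = -2970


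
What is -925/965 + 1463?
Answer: 282174/193 ≈ 1462.0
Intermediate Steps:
-925/965 + 1463 = -925*1/965 + 1463 = -185/193 + 1463 = 282174/193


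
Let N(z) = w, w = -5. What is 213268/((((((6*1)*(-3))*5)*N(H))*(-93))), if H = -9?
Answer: -106634/20925 ≈ -5.0960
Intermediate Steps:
N(z) = -5
213268/((((((6*1)*(-3))*5)*N(H))*(-93))) = 213268/((((((6*1)*(-3))*5)*(-5))*(-93))) = 213268/(((((6*(-3))*5)*(-5))*(-93))) = 213268/(((-18*5*(-5))*(-93))) = 213268/((-90*(-5)*(-93))) = 213268/((450*(-93))) = 213268/(-41850) = 213268*(-1/41850) = -106634/20925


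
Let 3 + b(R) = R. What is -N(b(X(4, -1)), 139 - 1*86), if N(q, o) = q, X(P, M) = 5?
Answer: -2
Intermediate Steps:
b(R) = -3 + R
-N(b(X(4, -1)), 139 - 1*86) = -(-3 + 5) = -1*2 = -2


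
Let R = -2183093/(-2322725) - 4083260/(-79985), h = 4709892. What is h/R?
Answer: 5645281386435900/62315514691 ≈ 90592.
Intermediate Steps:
R = 1931780955421/37156631825 (R = -2183093*(-1/2322725) - 4083260*(-1/79985) = 2183093/2322725 + 816652/15997 = 1931780955421/37156631825 ≈ 51.990)
h/R = 4709892/(1931780955421/37156631825) = 4709892*(37156631825/1931780955421) = 5645281386435900/62315514691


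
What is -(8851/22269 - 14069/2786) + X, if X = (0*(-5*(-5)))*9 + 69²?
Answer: 295667910949/62041434 ≈ 4765.7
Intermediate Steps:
X = 4761 (X = (0*25)*9 + 4761 = 0*9 + 4761 = 0 + 4761 = 4761)
-(8851/22269 - 14069/2786) + X = -(8851/22269 - 14069/2786) + 4761 = -1*(-288643675/62041434) + 4761 = 288643675/62041434 + 4761 = 295667910949/62041434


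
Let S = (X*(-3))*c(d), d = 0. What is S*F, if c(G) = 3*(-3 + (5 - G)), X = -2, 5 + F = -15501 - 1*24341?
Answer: -1434492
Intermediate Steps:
F = -39847 (F = -5 + (-15501 - 1*24341) = -5 + (-15501 - 24341) = -5 - 39842 = -39847)
c(G) = 6 - 3*G (c(G) = 3*(2 - G) = 6 - 3*G)
S = 36 (S = (-2*(-3))*(6 - 3*0) = 6*(6 + 0) = 6*6 = 36)
S*F = 36*(-39847) = -1434492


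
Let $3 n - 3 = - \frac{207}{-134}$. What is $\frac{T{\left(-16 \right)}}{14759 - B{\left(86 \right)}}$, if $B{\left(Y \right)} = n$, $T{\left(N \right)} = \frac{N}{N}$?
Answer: $\frac{134}{1977503} \approx 6.7762 \cdot 10^{-5}$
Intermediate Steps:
$T{\left(N \right)} = 1$
$n = \frac{203}{134}$ ($n = 1 + \frac{\left(-1\right) \frac{207}{-134}}{3} = 1 + \frac{\left(-1\right) 207 \left(- \frac{1}{134}\right)}{3} = 1 + \frac{\left(-1\right) \left(- \frac{207}{134}\right)}{3} = 1 + \frac{1}{3} \cdot \frac{207}{134} = 1 + \frac{69}{134} = \frac{203}{134} \approx 1.5149$)
$B{\left(Y \right)} = \frac{203}{134}$
$\frac{T{\left(-16 \right)}}{14759 - B{\left(86 \right)}} = 1 \frac{1}{14759 - \frac{203}{134}} = 1 \frac{1}{\frac{1977503}{134}} = 1 \cdot \frac{134}{1977503} = \frac{134}{1977503}$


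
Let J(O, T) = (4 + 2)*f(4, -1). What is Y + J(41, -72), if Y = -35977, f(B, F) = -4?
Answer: -36001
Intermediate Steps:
J(O, T) = -24 (J(O, T) = (4 + 2)*(-4) = 6*(-4) = -24)
Y + J(41, -72) = -35977 - 24 = -36001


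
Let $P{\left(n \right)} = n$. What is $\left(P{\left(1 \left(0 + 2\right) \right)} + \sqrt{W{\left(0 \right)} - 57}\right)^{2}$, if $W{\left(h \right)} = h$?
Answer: $\left(2 + i \sqrt{57}\right)^{2} \approx -53.0 + 30.199 i$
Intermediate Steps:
$\left(P{\left(1 \left(0 + 2\right) \right)} + \sqrt{W{\left(0 \right)} - 57}\right)^{2} = \left(1 \left(0 + 2\right) + \sqrt{0 - 57}\right)^{2} = \left(1 \cdot 2 + \sqrt{-57}\right)^{2} = \left(2 + i \sqrt{57}\right)^{2}$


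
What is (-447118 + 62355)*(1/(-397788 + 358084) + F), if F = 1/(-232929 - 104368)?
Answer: 145056035763/13392040088 ≈ 10.832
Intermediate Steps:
F = -1/337297 (F = 1/(-337297) = -1/337297 ≈ -2.9647e-6)
(-447118 + 62355)*(1/(-397788 + 358084) + F) = (-447118 + 62355)*(1/(-397788 + 358084) - 1/337297) = -384763*(1/(-39704) - 1/337297) = -384763*(-1/39704 - 1/337297) = -384763*(-377001/13392040088) = 145056035763/13392040088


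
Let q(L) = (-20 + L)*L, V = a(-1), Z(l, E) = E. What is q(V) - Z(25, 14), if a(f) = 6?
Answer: -98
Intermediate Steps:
V = 6
q(L) = L*(-20 + L)
q(V) - Z(25, 14) = 6*(-20 + 6) - 1*14 = 6*(-14) - 14 = -84 - 14 = -98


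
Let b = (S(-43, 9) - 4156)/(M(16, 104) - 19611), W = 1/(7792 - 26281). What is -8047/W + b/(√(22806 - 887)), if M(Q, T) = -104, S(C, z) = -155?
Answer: 148780983 + 4311*√21919/432133085 ≈ 1.4878e+8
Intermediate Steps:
W = -1/18489 (W = 1/(-18489) = -1/18489 ≈ -5.4086e-5)
b = 4311/19715 (b = (-155 - 4156)/(-104 - 19611) = -4311/(-19715) = -4311*(-1/19715) = 4311/19715 ≈ 0.21867)
-8047/W + b/(√(22806 - 887)) = -8047/(-1/18489) + 4311/(19715*(√(22806 - 887))) = -8047*(-18489) + 4311/(19715*(√21919)) = 148780983 + 4311*(√21919/21919)/19715 = 148780983 + 4311*√21919/432133085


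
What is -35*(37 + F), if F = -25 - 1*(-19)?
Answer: -1085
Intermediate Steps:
F = -6 (F = -25 + 19 = -6)
-35*(37 + F) = -35*(37 - 6) = -35*31 = -1085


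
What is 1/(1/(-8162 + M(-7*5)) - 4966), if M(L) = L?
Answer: -8197/40706303 ≈ -0.00020137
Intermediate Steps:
1/(1/(-8162 + M(-7*5)) - 4966) = 1/(1/(-8162 - 7*5) - 4966) = 1/(1/(-8162 - 35) - 4966) = 1/(1/(-8197) - 4966) = 1/(-1/8197 - 4966) = 1/(-40706303/8197) = -8197/40706303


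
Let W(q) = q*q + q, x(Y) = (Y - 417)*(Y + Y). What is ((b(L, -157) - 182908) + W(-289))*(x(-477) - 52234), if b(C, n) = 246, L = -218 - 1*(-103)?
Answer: -79607834060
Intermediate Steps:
L = -115 (L = -218 + 103 = -115)
x(Y) = 2*Y*(-417 + Y) (x(Y) = (-417 + Y)*(2*Y) = 2*Y*(-417 + Y))
W(q) = q + q² (W(q) = q² + q = q + q²)
((b(L, -157) - 182908) + W(-289))*(x(-477) - 52234) = ((246 - 182908) - 289*(1 - 289))*(2*(-477)*(-417 - 477) - 52234) = (-182662 - 289*(-288))*(2*(-477)*(-894) - 52234) = (-182662 + 83232)*(852876 - 52234) = -99430*800642 = -79607834060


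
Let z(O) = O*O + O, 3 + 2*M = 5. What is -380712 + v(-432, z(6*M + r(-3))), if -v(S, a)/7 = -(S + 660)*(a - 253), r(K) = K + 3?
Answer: -717468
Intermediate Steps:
M = 1 (M = -3/2 + (1/2)*5 = -3/2 + 5/2 = 1)
r(K) = 3 + K
z(O) = O + O**2 (z(O) = O**2 + O = O + O**2)
v(S, a) = 7*(-253 + a)*(660 + S) (v(S, a) = -(-7)*(S + 660)*(a - 253) = -(-7)*(660 + S)*(-253 + a) = -(-7)*(-253 + a)*(660 + S) = 7*(-253 + a)*(660 + S))
-380712 + v(-432, z(6*M + r(-3))) = -380712 + (-1168860 - 1771*(-432) + 4620*((6*1 + (3 - 3))*(1 + (6*1 + (3 - 3)))) + 7*(-432)*((6*1 + (3 - 3))*(1 + (6*1 + (3 - 3))))) = -380712 + (-1168860 + 765072 + 4620*((6 + 0)*(1 + (6 + 0))) + 7*(-432)*((6 + 0)*(1 + (6 + 0)))) = -380712 + (-1168860 + 765072 + 4620*(6*(1 + 6)) + 7*(-432)*(6*(1 + 6))) = -380712 + (-1168860 + 765072 + 4620*(6*7) + 7*(-432)*(6*7)) = -380712 + (-1168860 + 765072 + 4620*42 + 7*(-432)*42) = -380712 + (-1168860 + 765072 + 194040 - 127008) = -380712 - 336756 = -717468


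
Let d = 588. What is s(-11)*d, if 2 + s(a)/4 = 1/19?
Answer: -87024/19 ≈ -4580.2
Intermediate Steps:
s(a) = -148/19 (s(a) = -8 + 4/19 = -148/19)
s(-11)*d = -148/19*588 = -87024/19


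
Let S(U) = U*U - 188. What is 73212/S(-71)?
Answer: 73212/4853 ≈ 15.086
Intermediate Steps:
S(U) = -188 + U**2 (S(U) = U**2 - 188 = -188 + U**2)
73212/S(-71) = 73212/(-188 + (-71)**2) = 73212/(-188 + 5041) = 73212/4853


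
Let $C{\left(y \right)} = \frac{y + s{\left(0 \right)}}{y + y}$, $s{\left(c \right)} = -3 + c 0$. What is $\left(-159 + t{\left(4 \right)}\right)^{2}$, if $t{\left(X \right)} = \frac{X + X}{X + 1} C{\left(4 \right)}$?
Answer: $\frac{630436}{25} \approx 25217.0$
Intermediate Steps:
$s{\left(c \right)} = -3$ ($s{\left(c \right)} = -3 + 0 = -3$)
$C{\left(y \right)} = \frac{-3 + y}{2 y}$ ($C{\left(y \right)} = \frac{y - 3}{y + y} = \frac{-3 + y}{2 y}$)
$t{\left(X \right)} = \frac{X}{4 \left(1 + X\right)}$ ($t{\left(X \right)} = \frac{X + X}{X + 1} \frac{-3 + 4}{2 \cdot 4} = \frac{2 X}{1 + X} \frac{1}{2} \cdot \frac{1}{4} \cdot 1 = \frac{2 X}{1 + X} \frac{1}{8} = \frac{X}{4 \left(1 + X\right)}$)
$\left(-159 + t{\left(4 \right)}\right)^{2} = \left(-159 + \frac{1}{4} \cdot 4 \frac{1}{1 + 4}\right)^{2} = \left(-159 + \frac{1}{4} \cdot 4 \cdot \frac{1}{5}\right)^{2} = \left(-159 + \frac{1}{5}\right)^{2} = \left(- \frac{794}{5}\right)^{2} = \frac{630436}{25}$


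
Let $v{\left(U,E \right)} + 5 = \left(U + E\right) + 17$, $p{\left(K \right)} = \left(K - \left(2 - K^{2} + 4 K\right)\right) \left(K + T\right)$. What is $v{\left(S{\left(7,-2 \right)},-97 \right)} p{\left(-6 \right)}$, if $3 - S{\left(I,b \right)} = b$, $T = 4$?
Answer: $8320$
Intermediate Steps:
$S{\left(I,b \right)} = 3 - b$
$p{\left(K \right)} = \left(4 + K\right) \left(-2 + K^{2} - 3 K\right)$ ($p{\left(K \right)} = \left(K - \left(2 - K^{2} + 4 K\right)\right) \left(K + 4\right) = \left(K - \left(2 - K^{2} + 4 K\right)\right) \left(4 + K\right) = \left(-2 + K^{2} - 3 K\right) \left(4 + K\right) = \left(4 + K\right) \left(-2 + K^{2} - 3 K\right)$)
$v{\left(U,E \right)} = 12 + E + U$ ($v{\left(U,E \right)} = -5 + \left(\left(U + E\right) + 17\right) = -5 + \left(\left(E + U\right) + 17\right) = -5 + \left(17 + E + U\right) = 12 + E + U$)
$v{\left(S{\left(7,-2 \right)},-97 \right)} p{\left(-6 \right)} = \left(12 - 97 + \left(3 - -2\right)\right) \left(-8 + \left(-6\right)^{2} + \left(-6\right)^{3} - -84\right) = \left(12 - 97 + \left(3 + 2\right)\right) \left(-8 + 36 - 216 + 84\right) = \left(12 - 97 + 5\right) \left(-104\right) = \left(-80\right) \left(-104\right) = 8320$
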